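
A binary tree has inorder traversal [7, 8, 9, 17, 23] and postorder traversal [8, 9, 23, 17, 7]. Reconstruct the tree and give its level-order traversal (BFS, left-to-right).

Inorder:   [7, 8, 9, 17, 23]
Postorder: [8, 9, 23, 17, 7]
Algorithm: postorder visits root last, so walk postorder right-to-left;
each value is the root of the current inorder slice — split it at that
value, recurse on the right subtree first, then the left.
Recursive splits:
  root=7; inorder splits into left=[], right=[8, 9, 17, 23]
  root=17; inorder splits into left=[8, 9], right=[23]
  root=23; inorder splits into left=[], right=[]
  root=9; inorder splits into left=[8], right=[]
  root=8; inorder splits into left=[], right=[]
Reconstructed level-order: [7, 17, 9, 23, 8]


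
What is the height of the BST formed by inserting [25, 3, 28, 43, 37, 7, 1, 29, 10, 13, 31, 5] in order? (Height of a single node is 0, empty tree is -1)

Insertion order: [25, 3, 28, 43, 37, 7, 1, 29, 10, 13, 31, 5]
Tree (level-order array): [25, 3, 28, 1, 7, None, 43, None, None, 5, 10, 37, None, None, None, None, 13, 29, None, None, None, None, 31]
Compute height bottom-up (empty subtree = -1):
  height(1) = 1 + max(-1, -1) = 0
  height(5) = 1 + max(-1, -1) = 0
  height(13) = 1 + max(-1, -1) = 0
  height(10) = 1 + max(-1, 0) = 1
  height(7) = 1 + max(0, 1) = 2
  height(3) = 1 + max(0, 2) = 3
  height(31) = 1 + max(-1, -1) = 0
  height(29) = 1 + max(-1, 0) = 1
  height(37) = 1 + max(1, -1) = 2
  height(43) = 1 + max(2, -1) = 3
  height(28) = 1 + max(-1, 3) = 4
  height(25) = 1 + max(3, 4) = 5
Height = 5


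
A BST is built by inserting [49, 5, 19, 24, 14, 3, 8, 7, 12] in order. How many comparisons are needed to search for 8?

Search path for 8: 49 -> 5 -> 19 -> 14 -> 8
Found: True
Comparisons: 5


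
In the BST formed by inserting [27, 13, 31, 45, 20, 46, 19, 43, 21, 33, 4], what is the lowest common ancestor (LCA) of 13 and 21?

Tree insertion order: [27, 13, 31, 45, 20, 46, 19, 43, 21, 33, 4]
Tree (level-order array): [27, 13, 31, 4, 20, None, 45, None, None, 19, 21, 43, 46, None, None, None, None, 33]
In a BST, the LCA of p=13, q=21 is the first node v on the
root-to-leaf path with p <= v <= q (go left if both < v, right if both > v).
Walk from root:
  at 27: both 13 and 21 < 27, go left
  at 13: 13 <= 13 <= 21, this is the LCA
LCA = 13


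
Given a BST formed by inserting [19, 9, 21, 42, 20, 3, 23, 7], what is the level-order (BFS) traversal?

Tree insertion order: [19, 9, 21, 42, 20, 3, 23, 7]
Tree (level-order array): [19, 9, 21, 3, None, 20, 42, None, 7, None, None, 23]
BFS from the root, enqueuing left then right child of each popped node:
  queue [19] -> pop 19, enqueue [9, 21], visited so far: [19]
  queue [9, 21] -> pop 9, enqueue [3], visited so far: [19, 9]
  queue [21, 3] -> pop 21, enqueue [20, 42], visited so far: [19, 9, 21]
  queue [3, 20, 42] -> pop 3, enqueue [7], visited so far: [19, 9, 21, 3]
  queue [20, 42, 7] -> pop 20, enqueue [none], visited so far: [19, 9, 21, 3, 20]
  queue [42, 7] -> pop 42, enqueue [23], visited so far: [19, 9, 21, 3, 20, 42]
  queue [7, 23] -> pop 7, enqueue [none], visited so far: [19, 9, 21, 3, 20, 42, 7]
  queue [23] -> pop 23, enqueue [none], visited so far: [19, 9, 21, 3, 20, 42, 7, 23]
Result: [19, 9, 21, 3, 20, 42, 7, 23]


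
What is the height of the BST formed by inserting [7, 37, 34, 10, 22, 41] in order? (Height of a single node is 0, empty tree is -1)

Insertion order: [7, 37, 34, 10, 22, 41]
Tree (level-order array): [7, None, 37, 34, 41, 10, None, None, None, None, 22]
Compute height bottom-up (empty subtree = -1):
  height(22) = 1 + max(-1, -1) = 0
  height(10) = 1 + max(-1, 0) = 1
  height(34) = 1 + max(1, -1) = 2
  height(41) = 1 + max(-1, -1) = 0
  height(37) = 1 + max(2, 0) = 3
  height(7) = 1 + max(-1, 3) = 4
Height = 4


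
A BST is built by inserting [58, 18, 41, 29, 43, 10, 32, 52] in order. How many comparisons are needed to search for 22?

Search path for 22: 58 -> 18 -> 41 -> 29
Found: False
Comparisons: 4


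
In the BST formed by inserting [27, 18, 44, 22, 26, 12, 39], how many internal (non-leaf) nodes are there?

Tree built from: [27, 18, 44, 22, 26, 12, 39]
Tree (level-order array): [27, 18, 44, 12, 22, 39, None, None, None, None, 26]
Rule: An internal node has at least one child.
Per-node child counts:
  node 27: 2 child(ren)
  node 18: 2 child(ren)
  node 12: 0 child(ren)
  node 22: 1 child(ren)
  node 26: 0 child(ren)
  node 44: 1 child(ren)
  node 39: 0 child(ren)
Matching nodes: [27, 18, 22, 44]
Count of internal (non-leaf) nodes: 4


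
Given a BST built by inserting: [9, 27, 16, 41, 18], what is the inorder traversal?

Tree insertion order: [9, 27, 16, 41, 18]
Tree (level-order array): [9, None, 27, 16, 41, None, 18]
Inorder traversal: [9, 16, 18, 27, 41]


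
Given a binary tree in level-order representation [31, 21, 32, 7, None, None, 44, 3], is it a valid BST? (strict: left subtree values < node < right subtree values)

Level-order array: [31, 21, 32, 7, None, None, 44, 3]
Validate using subtree bounds (lo, hi): at each node, require lo < value < hi,
then recurse left with hi=value and right with lo=value.
Preorder trace (stopping at first violation):
  at node 31 with bounds (-inf, +inf): OK
  at node 21 with bounds (-inf, 31): OK
  at node 7 with bounds (-inf, 21): OK
  at node 3 with bounds (-inf, 7): OK
  at node 32 with bounds (31, +inf): OK
  at node 44 with bounds (32, +inf): OK
No violation found at any node.
Result: Valid BST


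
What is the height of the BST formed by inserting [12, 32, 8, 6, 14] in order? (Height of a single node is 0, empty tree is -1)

Insertion order: [12, 32, 8, 6, 14]
Tree (level-order array): [12, 8, 32, 6, None, 14]
Compute height bottom-up (empty subtree = -1):
  height(6) = 1 + max(-1, -1) = 0
  height(8) = 1 + max(0, -1) = 1
  height(14) = 1 + max(-1, -1) = 0
  height(32) = 1 + max(0, -1) = 1
  height(12) = 1 + max(1, 1) = 2
Height = 2


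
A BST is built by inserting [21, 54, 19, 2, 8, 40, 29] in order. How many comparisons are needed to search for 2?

Search path for 2: 21 -> 19 -> 2
Found: True
Comparisons: 3


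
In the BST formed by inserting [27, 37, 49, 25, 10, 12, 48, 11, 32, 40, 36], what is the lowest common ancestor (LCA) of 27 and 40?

Tree insertion order: [27, 37, 49, 25, 10, 12, 48, 11, 32, 40, 36]
Tree (level-order array): [27, 25, 37, 10, None, 32, 49, None, 12, None, 36, 48, None, 11, None, None, None, 40]
In a BST, the LCA of p=27, q=40 is the first node v on the
root-to-leaf path with p <= v <= q (go left if both < v, right if both > v).
Walk from root:
  at 27: 27 <= 27 <= 40, this is the LCA
LCA = 27


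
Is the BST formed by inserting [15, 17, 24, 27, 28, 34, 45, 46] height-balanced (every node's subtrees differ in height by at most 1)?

Tree (level-order array): [15, None, 17, None, 24, None, 27, None, 28, None, 34, None, 45, None, 46]
Definition: a tree is height-balanced if, at every node, |h(left) - h(right)| <= 1 (empty subtree has height -1).
Bottom-up per-node check:
  node 46: h_left=-1, h_right=-1, diff=0 [OK], height=0
  node 45: h_left=-1, h_right=0, diff=1 [OK], height=1
  node 34: h_left=-1, h_right=1, diff=2 [FAIL (|-1-1|=2 > 1)], height=2
  node 28: h_left=-1, h_right=2, diff=3 [FAIL (|-1-2|=3 > 1)], height=3
  node 27: h_left=-1, h_right=3, diff=4 [FAIL (|-1-3|=4 > 1)], height=4
  node 24: h_left=-1, h_right=4, diff=5 [FAIL (|-1-4|=5 > 1)], height=5
  node 17: h_left=-1, h_right=5, diff=6 [FAIL (|-1-5|=6 > 1)], height=6
  node 15: h_left=-1, h_right=6, diff=7 [FAIL (|-1-6|=7 > 1)], height=7
Node 34 violates the condition: |-1 - 1| = 2 > 1.
Result: Not balanced


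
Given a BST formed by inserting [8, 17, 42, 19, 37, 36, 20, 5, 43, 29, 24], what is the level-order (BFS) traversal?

Tree insertion order: [8, 17, 42, 19, 37, 36, 20, 5, 43, 29, 24]
Tree (level-order array): [8, 5, 17, None, None, None, 42, 19, 43, None, 37, None, None, 36, None, 20, None, None, 29, 24]
BFS from the root, enqueuing left then right child of each popped node:
  queue [8] -> pop 8, enqueue [5, 17], visited so far: [8]
  queue [5, 17] -> pop 5, enqueue [none], visited so far: [8, 5]
  queue [17] -> pop 17, enqueue [42], visited so far: [8, 5, 17]
  queue [42] -> pop 42, enqueue [19, 43], visited so far: [8, 5, 17, 42]
  queue [19, 43] -> pop 19, enqueue [37], visited so far: [8, 5, 17, 42, 19]
  queue [43, 37] -> pop 43, enqueue [none], visited so far: [8, 5, 17, 42, 19, 43]
  queue [37] -> pop 37, enqueue [36], visited so far: [8, 5, 17, 42, 19, 43, 37]
  queue [36] -> pop 36, enqueue [20], visited so far: [8, 5, 17, 42, 19, 43, 37, 36]
  queue [20] -> pop 20, enqueue [29], visited so far: [8, 5, 17, 42, 19, 43, 37, 36, 20]
  queue [29] -> pop 29, enqueue [24], visited so far: [8, 5, 17, 42, 19, 43, 37, 36, 20, 29]
  queue [24] -> pop 24, enqueue [none], visited so far: [8, 5, 17, 42, 19, 43, 37, 36, 20, 29, 24]
Result: [8, 5, 17, 42, 19, 43, 37, 36, 20, 29, 24]


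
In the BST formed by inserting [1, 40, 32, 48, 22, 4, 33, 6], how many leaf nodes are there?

Tree built from: [1, 40, 32, 48, 22, 4, 33, 6]
Tree (level-order array): [1, None, 40, 32, 48, 22, 33, None, None, 4, None, None, None, None, 6]
Rule: A leaf has 0 children.
Per-node child counts:
  node 1: 1 child(ren)
  node 40: 2 child(ren)
  node 32: 2 child(ren)
  node 22: 1 child(ren)
  node 4: 1 child(ren)
  node 6: 0 child(ren)
  node 33: 0 child(ren)
  node 48: 0 child(ren)
Matching nodes: [6, 33, 48]
Count of leaf nodes: 3


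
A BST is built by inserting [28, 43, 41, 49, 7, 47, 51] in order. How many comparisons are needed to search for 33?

Search path for 33: 28 -> 43 -> 41
Found: False
Comparisons: 3


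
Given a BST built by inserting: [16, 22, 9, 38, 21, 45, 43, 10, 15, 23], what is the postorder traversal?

Tree insertion order: [16, 22, 9, 38, 21, 45, 43, 10, 15, 23]
Tree (level-order array): [16, 9, 22, None, 10, 21, 38, None, 15, None, None, 23, 45, None, None, None, None, 43]
Postorder traversal: [15, 10, 9, 21, 23, 43, 45, 38, 22, 16]


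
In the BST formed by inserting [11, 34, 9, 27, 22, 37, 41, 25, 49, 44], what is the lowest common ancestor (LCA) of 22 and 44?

Tree insertion order: [11, 34, 9, 27, 22, 37, 41, 25, 49, 44]
Tree (level-order array): [11, 9, 34, None, None, 27, 37, 22, None, None, 41, None, 25, None, 49, None, None, 44]
In a BST, the LCA of p=22, q=44 is the first node v on the
root-to-leaf path with p <= v <= q (go left if both < v, right if both > v).
Walk from root:
  at 11: both 22 and 44 > 11, go right
  at 34: 22 <= 34 <= 44, this is the LCA
LCA = 34


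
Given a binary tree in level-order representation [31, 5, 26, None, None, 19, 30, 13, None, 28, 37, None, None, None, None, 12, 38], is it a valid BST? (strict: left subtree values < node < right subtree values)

Level-order array: [31, 5, 26, None, None, 19, 30, 13, None, 28, 37, None, None, None, None, 12, 38]
Validate using subtree bounds (lo, hi): at each node, require lo < value < hi,
then recurse left with hi=value and right with lo=value.
Preorder trace (stopping at first violation):
  at node 31 with bounds (-inf, +inf): OK
  at node 5 with bounds (-inf, 31): OK
  at node 26 with bounds (31, +inf): VIOLATION
Node 26 violates its bound: not (31 < 26 < +inf).
Result: Not a valid BST


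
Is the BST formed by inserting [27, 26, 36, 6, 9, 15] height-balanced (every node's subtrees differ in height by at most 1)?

Tree (level-order array): [27, 26, 36, 6, None, None, None, None, 9, None, 15]
Definition: a tree is height-balanced if, at every node, |h(left) - h(right)| <= 1 (empty subtree has height -1).
Bottom-up per-node check:
  node 15: h_left=-1, h_right=-1, diff=0 [OK], height=0
  node 9: h_left=-1, h_right=0, diff=1 [OK], height=1
  node 6: h_left=-1, h_right=1, diff=2 [FAIL (|-1-1|=2 > 1)], height=2
  node 26: h_left=2, h_right=-1, diff=3 [FAIL (|2--1|=3 > 1)], height=3
  node 36: h_left=-1, h_right=-1, diff=0 [OK], height=0
  node 27: h_left=3, h_right=0, diff=3 [FAIL (|3-0|=3 > 1)], height=4
Node 6 violates the condition: |-1 - 1| = 2 > 1.
Result: Not balanced


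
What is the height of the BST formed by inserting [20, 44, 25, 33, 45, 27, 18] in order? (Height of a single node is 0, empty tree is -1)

Insertion order: [20, 44, 25, 33, 45, 27, 18]
Tree (level-order array): [20, 18, 44, None, None, 25, 45, None, 33, None, None, 27]
Compute height bottom-up (empty subtree = -1):
  height(18) = 1 + max(-1, -1) = 0
  height(27) = 1 + max(-1, -1) = 0
  height(33) = 1 + max(0, -1) = 1
  height(25) = 1 + max(-1, 1) = 2
  height(45) = 1 + max(-1, -1) = 0
  height(44) = 1 + max(2, 0) = 3
  height(20) = 1 + max(0, 3) = 4
Height = 4


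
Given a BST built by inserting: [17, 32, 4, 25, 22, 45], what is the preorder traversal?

Tree insertion order: [17, 32, 4, 25, 22, 45]
Tree (level-order array): [17, 4, 32, None, None, 25, 45, 22]
Preorder traversal: [17, 4, 32, 25, 22, 45]


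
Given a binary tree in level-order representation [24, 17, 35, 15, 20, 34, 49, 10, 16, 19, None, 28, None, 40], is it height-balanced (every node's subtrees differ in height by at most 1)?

Tree (level-order array): [24, 17, 35, 15, 20, 34, 49, 10, 16, 19, None, 28, None, 40]
Definition: a tree is height-balanced if, at every node, |h(left) - h(right)| <= 1 (empty subtree has height -1).
Bottom-up per-node check:
  node 10: h_left=-1, h_right=-1, diff=0 [OK], height=0
  node 16: h_left=-1, h_right=-1, diff=0 [OK], height=0
  node 15: h_left=0, h_right=0, diff=0 [OK], height=1
  node 19: h_left=-1, h_right=-1, diff=0 [OK], height=0
  node 20: h_left=0, h_right=-1, diff=1 [OK], height=1
  node 17: h_left=1, h_right=1, diff=0 [OK], height=2
  node 28: h_left=-1, h_right=-1, diff=0 [OK], height=0
  node 34: h_left=0, h_right=-1, diff=1 [OK], height=1
  node 40: h_left=-1, h_right=-1, diff=0 [OK], height=0
  node 49: h_left=0, h_right=-1, diff=1 [OK], height=1
  node 35: h_left=1, h_right=1, diff=0 [OK], height=2
  node 24: h_left=2, h_right=2, diff=0 [OK], height=3
All nodes satisfy the balance condition.
Result: Balanced


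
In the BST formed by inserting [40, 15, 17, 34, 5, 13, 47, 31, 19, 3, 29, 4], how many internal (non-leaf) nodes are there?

Tree built from: [40, 15, 17, 34, 5, 13, 47, 31, 19, 3, 29, 4]
Tree (level-order array): [40, 15, 47, 5, 17, None, None, 3, 13, None, 34, None, 4, None, None, 31, None, None, None, 19, None, None, 29]
Rule: An internal node has at least one child.
Per-node child counts:
  node 40: 2 child(ren)
  node 15: 2 child(ren)
  node 5: 2 child(ren)
  node 3: 1 child(ren)
  node 4: 0 child(ren)
  node 13: 0 child(ren)
  node 17: 1 child(ren)
  node 34: 1 child(ren)
  node 31: 1 child(ren)
  node 19: 1 child(ren)
  node 29: 0 child(ren)
  node 47: 0 child(ren)
Matching nodes: [40, 15, 5, 3, 17, 34, 31, 19]
Count of internal (non-leaf) nodes: 8


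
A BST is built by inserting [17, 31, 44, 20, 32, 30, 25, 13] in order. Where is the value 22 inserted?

Starting tree (level order): [17, 13, 31, None, None, 20, 44, None, 30, 32, None, 25]
Insertion path: 17 -> 31 -> 20 -> 30 -> 25
Result: insert 22 as left child of 25
Final tree (level order): [17, 13, 31, None, None, 20, 44, None, 30, 32, None, 25, None, None, None, 22]


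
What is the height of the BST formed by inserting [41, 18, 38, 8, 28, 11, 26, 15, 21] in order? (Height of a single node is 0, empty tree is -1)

Insertion order: [41, 18, 38, 8, 28, 11, 26, 15, 21]
Tree (level-order array): [41, 18, None, 8, 38, None, 11, 28, None, None, 15, 26, None, None, None, 21]
Compute height bottom-up (empty subtree = -1):
  height(15) = 1 + max(-1, -1) = 0
  height(11) = 1 + max(-1, 0) = 1
  height(8) = 1 + max(-1, 1) = 2
  height(21) = 1 + max(-1, -1) = 0
  height(26) = 1 + max(0, -1) = 1
  height(28) = 1 + max(1, -1) = 2
  height(38) = 1 + max(2, -1) = 3
  height(18) = 1 + max(2, 3) = 4
  height(41) = 1 + max(4, -1) = 5
Height = 5


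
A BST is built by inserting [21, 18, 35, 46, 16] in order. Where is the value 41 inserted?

Starting tree (level order): [21, 18, 35, 16, None, None, 46]
Insertion path: 21 -> 35 -> 46
Result: insert 41 as left child of 46
Final tree (level order): [21, 18, 35, 16, None, None, 46, None, None, 41]


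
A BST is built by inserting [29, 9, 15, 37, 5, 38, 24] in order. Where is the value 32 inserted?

Starting tree (level order): [29, 9, 37, 5, 15, None, 38, None, None, None, 24]
Insertion path: 29 -> 37
Result: insert 32 as left child of 37
Final tree (level order): [29, 9, 37, 5, 15, 32, 38, None, None, None, 24]


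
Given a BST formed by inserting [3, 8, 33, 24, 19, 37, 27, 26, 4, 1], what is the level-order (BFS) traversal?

Tree insertion order: [3, 8, 33, 24, 19, 37, 27, 26, 4, 1]
Tree (level-order array): [3, 1, 8, None, None, 4, 33, None, None, 24, 37, 19, 27, None, None, None, None, 26]
BFS from the root, enqueuing left then right child of each popped node:
  queue [3] -> pop 3, enqueue [1, 8], visited so far: [3]
  queue [1, 8] -> pop 1, enqueue [none], visited so far: [3, 1]
  queue [8] -> pop 8, enqueue [4, 33], visited so far: [3, 1, 8]
  queue [4, 33] -> pop 4, enqueue [none], visited so far: [3, 1, 8, 4]
  queue [33] -> pop 33, enqueue [24, 37], visited so far: [3, 1, 8, 4, 33]
  queue [24, 37] -> pop 24, enqueue [19, 27], visited so far: [3, 1, 8, 4, 33, 24]
  queue [37, 19, 27] -> pop 37, enqueue [none], visited so far: [3, 1, 8, 4, 33, 24, 37]
  queue [19, 27] -> pop 19, enqueue [none], visited so far: [3, 1, 8, 4, 33, 24, 37, 19]
  queue [27] -> pop 27, enqueue [26], visited so far: [3, 1, 8, 4, 33, 24, 37, 19, 27]
  queue [26] -> pop 26, enqueue [none], visited so far: [3, 1, 8, 4, 33, 24, 37, 19, 27, 26]
Result: [3, 1, 8, 4, 33, 24, 37, 19, 27, 26]


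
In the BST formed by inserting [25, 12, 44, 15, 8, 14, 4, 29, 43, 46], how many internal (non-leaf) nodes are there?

Tree built from: [25, 12, 44, 15, 8, 14, 4, 29, 43, 46]
Tree (level-order array): [25, 12, 44, 8, 15, 29, 46, 4, None, 14, None, None, 43]
Rule: An internal node has at least one child.
Per-node child counts:
  node 25: 2 child(ren)
  node 12: 2 child(ren)
  node 8: 1 child(ren)
  node 4: 0 child(ren)
  node 15: 1 child(ren)
  node 14: 0 child(ren)
  node 44: 2 child(ren)
  node 29: 1 child(ren)
  node 43: 0 child(ren)
  node 46: 0 child(ren)
Matching nodes: [25, 12, 8, 15, 44, 29]
Count of internal (non-leaf) nodes: 6


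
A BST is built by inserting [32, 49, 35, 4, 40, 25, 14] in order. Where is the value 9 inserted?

Starting tree (level order): [32, 4, 49, None, 25, 35, None, 14, None, None, 40]
Insertion path: 32 -> 4 -> 25 -> 14
Result: insert 9 as left child of 14
Final tree (level order): [32, 4, 49, None, 25, 35, None, 14, None, None, 40, 9]


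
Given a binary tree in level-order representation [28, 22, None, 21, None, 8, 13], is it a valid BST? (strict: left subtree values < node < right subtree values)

Level-order array: [28, 22, None, 21, None, 8, 13]
Validate using subtree bounds (lo, hi): at each node, require lo < value < hi,
then recurse left with hi=value and right with lo=value.
Preorder trace (stopping at first violation):
  at node 28 with bounds (-inf, +inf): OK
  at node 22 with bounds (-inf, 28): OK
  at node 21 with bounds (-inf, 22): OK
  at node 8 with bounds (-inf, 21): OK
  at node 13 with bounds (21, 22): VIOLATION
Node 13 violates its bound: not (21 < 13 < 22).
Result: Not a valid BST


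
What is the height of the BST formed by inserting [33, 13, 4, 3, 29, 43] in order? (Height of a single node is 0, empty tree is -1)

Insertion order: [33, 13, 4, 3, 29, 43]
Tree (level-order array): [33, 13, 43, 4, 29, None, None, 3]
Compute height bottom-up (empty subtree = -1):
  height(3) = 1 + max(-1, -1) = 0
  height(4) = 1 + max(0, -1) = 1
  height(29) = 1 + max(-1, -1) = 0
  height(13) = 1 + max(1, 0) = 2
  height(43) = 1 + max(-1, -1) = 0
  height(33) = 1 + max(2, 0) = 3
Height = 3


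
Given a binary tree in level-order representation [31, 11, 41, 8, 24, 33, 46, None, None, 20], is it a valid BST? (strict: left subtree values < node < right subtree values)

Level-order array: [31, 11, 41, 8, 24, 33, 46, None, None, 20]
Validate using subtree bounds (lo, hi): at each node, require lo < value < hi,
then recurse left with hi=value and right with lo=value.
Preorder trace (stopping at first violation):
  at node 31 with bounds (-inf, +inf): OK
  at node 11 with bounds (-inf, 31): OK
  at node 8 with bounds (-inf, 11): OK
  at node 24 with bounds (11, 31): OK
  at node 20 with bounds (11, 24): OK
  at node 41 with bounds (31, +inf): OK
  at node 33 with bounds (31, 41): OK
  at node 46 with bounds (41, +inf): OK
No violation found at any node.
Result: Valid BST


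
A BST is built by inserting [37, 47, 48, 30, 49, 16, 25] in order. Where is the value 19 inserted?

Starting tree (level order): [37, 30, 47, 16, None, None, 48, None, 25, None, 49]
Insertion path: 37 -> 30 -> 16 -> 25
Result: insert 19 as left child of 25
Final tree (level order): [37, 30, 47, 16, None, None, 48, None, 25, None, 49, 19]


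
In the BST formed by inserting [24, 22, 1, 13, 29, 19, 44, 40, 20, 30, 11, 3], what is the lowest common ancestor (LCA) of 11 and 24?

Tree insertion order: [24, 22, 1, 13, 29, 19, 44, 40, 20, 30, 11, 3]
Tree (level-order array): [24, 22, 29, 1, None, None, 44, None, 13, 40, None, 11, 19, 30, None, 3, None, None, 20]
In a BST, the LCA of p=11, q=24 is the first node v on the
root-to-leaf path with p <= v <= q (go left if both < v, right if both > v).
Walk from root:
  at 24: 11 <= 24 <= 24, this is the LCA
LCA = 24


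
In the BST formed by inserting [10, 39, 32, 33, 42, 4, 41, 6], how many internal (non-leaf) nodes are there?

Tree built from: [10, 39, 32, 33, 42, 4, 41, 6]
Tree (level-order array): [10, 4, 39, None, 6, 32, 42, None, None, None, 33, 41]
Rule: An internal node has at least one child.
Per-node child counts:
  node 10: 2 child(ren)
  node 4: 1 child(ren)
  node 6: 0 child(ren)
  node 39: 2 child(ren)
  node 32: 1 child(ren)
  node 33: 0 child(ren)
  node 42: 1 child(ren)
  node 41: 0 child(ren)
Matching nodes: [10, 4, 39, 32, 42]
Count of internal (non-leaf) nodes: 5


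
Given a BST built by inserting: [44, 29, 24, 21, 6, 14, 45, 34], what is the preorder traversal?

Tree insertion order: [44, 29, 24, 21, 6, 14, 45, 34]
Tree (level-order array): [44, 29, 45, 24, 34, None, None, 21, None, None, None, 6, None, None, 14]
Preorder traversal: [44, 29, 24, 21, 6, 14, 34, 45]


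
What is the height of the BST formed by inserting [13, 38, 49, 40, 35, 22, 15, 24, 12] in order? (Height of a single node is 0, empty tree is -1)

Insertion order: [13, 38, 49, 40, 35, 22, 15, 24, 12]
Tree (level-order array): [13, 12, 38, None, None, 35, 49, 22, None, 40, None, 15, 24]
Compute height bottom-up (empty subtree = -1):
  height(12) = 1 + max(-1, -1) = 0
  height(15) = 1 + max(-1, -1) = 0
  height(24) = 1 + max(-1, -1) = 0
  height(22) = 1 + max(0, 0) = 1
  height(35) = 1 + max(1, -1) = 2
  height(40) = 1 + max(-1, -1) = 0
  height(49) = 1 + max(0, -1) = 1
  height(38) = 1 + max(2, 1) = 3
  height(13) = 1 + max(0, 3) = 4
Height = 4


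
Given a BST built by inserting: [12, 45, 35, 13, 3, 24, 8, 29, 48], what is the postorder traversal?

Tree insertion order: [12, 45, 35, 13, 3, 24, 8, 29, 48]
Tree (level-order array): [12, 3, 45, None, 8, 35, 48, None, None, 13, None, None, None, None, 24, None, 29]
Postorder traversal: [8, 3, 29, 24, 13, 35, 48, 45, 12]


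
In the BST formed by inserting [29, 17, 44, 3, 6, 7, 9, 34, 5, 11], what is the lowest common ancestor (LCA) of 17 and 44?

Tree insertion order: [29, 17, 44, 3, 6, 7, 9, 34, 5, 11]
Tree (level-order array): [29, 17, 44, 3, None, 34, None, None, 6, None, None, 5, 7, None, None, None, 9, None, 11]
In a BST, the LCA of p=17, q=44 is the first node v on the
root-to-leaf path with p <= v <= q (go left if both < v, right if both > v).
Walk from root:
  at 29: 17 <= 29 <= 44, this is the LCA
LCA = 29


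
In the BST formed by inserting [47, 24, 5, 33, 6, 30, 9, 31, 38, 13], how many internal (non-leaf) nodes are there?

Tree built from: [47, 24, 5, 33, 6, 30, 9, 31, 38, 13]
Tree (level-order array): [47, 24, None, 5, 33, None, 6, 30, 38, None, 9, None, 31, None, None, None, 13]
Rule: An internal node has at least one child.
Per-node child counts:
  node 47: 1 child(ren)
  node 24: 2 child(ren)
  node 5: 1 child(ren)
  node 6: 1 child(ren)
  node 9: 1 child(ren)
  node 13: 0 child(ren)
  node 33: 2 child(ren)
  node 30: 1 child(ren)
  node 31: 0 child(ren)
  node 38: 0 child(ren)
Matching nodes: [47, 24, 5, 6, 9, 33, 30]
Count of internal (non-leaf) nodes: 7


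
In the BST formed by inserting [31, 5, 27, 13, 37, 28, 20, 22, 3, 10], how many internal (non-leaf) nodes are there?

Tree built from: [31, 5, 27, 13, 37, 28, 20, 22, 3, 10]
Tree (level-order array): [31, 5, 37, 3, 27, None, None, None, None, 13, 28, 10, 20, None, None, None, None, None, 22]
Rule: An internal node has at least one child.
Per-node child counts:
  node 31: 2 child(ren)
  node 5: 2 child(ren)
  node 3: 0 child(ren)
  node 27: 2 child(ren)
  node 13: 2 child(ren)
  node 10: 0 child(ren)
  node 20: 1 child(ren)
  node 22: 0 child(ren)
  node 28: 0 child(ren)
  node 37: 0 child(ren)
Matching nodes: [31, 5, 27, 13, 20]
Count of internal (non-leaf) nodes: 5


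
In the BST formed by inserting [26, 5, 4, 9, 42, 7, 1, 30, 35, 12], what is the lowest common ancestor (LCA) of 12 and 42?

Tree insertion order: [26, 5, 4, 9, 42, 7, 1, 30, 35, 12]
Tree (level-order array): [26, 5, 42, 4, 9, 30, None, 1, None, 7, 12, None, 35]
In a BST, the LCA of p=12, q=42 is the first node v on the
root-to-leaf path with p <= v <= q (go left if both < v, right if both > v).
Walk from root:
  at 26: 12 <= 26 <= 42, this is the LCA
LCA = 26


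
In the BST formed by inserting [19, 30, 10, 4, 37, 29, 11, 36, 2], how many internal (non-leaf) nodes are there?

Tree built from: [19, 30, 10, 4, 37, 29, 11, 36, 2]
Tree (level-order array): [19, 10, 30, 4, 11, 29, 37, 2, None, None, None, None, None, 36]
Rule: An internal node has at least one child.
Per-node child counts:
  node 19: 2 child(ren)
  node 10: 2 child(ren)
  node 4: 1 child(ren)
  node 2: 0 child(ren)
  node 11: 0 child(ren)
  node 30: 2 child(ren)
  node 29: 0 child(ren)
  node 37: 1 child(ren)
  node 36: 0 child(ren)
Matching nodes: [19, 10, 4, 30, 37]
Count of internal (non-leaf) nodes: 5


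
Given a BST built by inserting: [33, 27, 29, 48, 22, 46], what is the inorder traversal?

Tree insertion order: [33, 27, 29, 48, 22, 46]
Tree (level-order array): [33, 27, 48, 22, 29, 46]
Inorder traversal: [22, 27, 29, 33, 46, 48]


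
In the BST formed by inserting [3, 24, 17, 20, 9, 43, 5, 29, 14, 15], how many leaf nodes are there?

Tree built from: [3, 24, 17, 20, 9, 43, 5, 29, 14, 15]
Tree (level-order array): [3, None, 24, 17, 43, 9, 20, 29, None, 5, 14, None, None, None, None, None, None, None, 15]
Rule: A leaf has 0 children.
Per-node child counts:
  node 3: 1 child(ren)
  node 24: 2 child(ren)
  node 17: 2 child(ren)
  node 9: 2 child(ren)
  node 5: 0 child(ren)
  node 14: 1 child(ren)
  node 15: 0 child(ren)
  node 20: 0 child(ren)
  node 43: 1 child(ren)
  node 29: 0 child(ren)
Matching nodes: [5, 15, 20, 29]
Count of leaf nodes: 4


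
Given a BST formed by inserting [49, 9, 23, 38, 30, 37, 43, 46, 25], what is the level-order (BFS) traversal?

Tree insertion order: [49, 9, 23, 38, 30, 37, 43, 46, 25]
Tree (level-order array): [49, 9, None, None, 23, None, 38, 30, 43, 25, 37, None, 46]
BFS from the root, enqueuing left then right child of each popped node:
  queue [49] -> pop 49, enqueue [9], visited so far: [49]
  queue [9] -> pop 9, enqueue [23], visited so far: [49, 9]
  queue [23] -> pop 23, enqueue [38], visited so far: [49, 9, 23]
  queue [38] -> pop 38, enqueue [30, 43], visited so far: [49, 9, 23, 38]
  queue [30, 43] -> pop 30, enqueue [25, 37], visited so far: [49, 9, 23, 38, 30]
  queue [43, 25, 37] -> pop 43, enqueue [46], visited so far: [49, 9, 23, 38, 30, 43]
  queue [25, 37, 46] -> pop 25, enqueue [none], visited so far: [49, 9, 23, 38, 30, 43, 25]
  queue [37, 46] -> pop 37, enqueue [none], visited so far: [49, 9, 23, 38, 30, 43, 25, 37]
  queue [46] -> pop 46, enqueue [none], visited so far: [49, 9, 23, 38, 30, 43, 25, 37, 46]
Result: [49, 9, 23, 38, 30, 43, 25, 37, 46]


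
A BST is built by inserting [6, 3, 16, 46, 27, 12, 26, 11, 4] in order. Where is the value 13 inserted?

Starting tree (level order): [6, 3, 16, None, 4, 12, 46, None, None, 11, None, 27, None, None, None, 26]
Insertion path: 6 -> 16 -> 12
Result: insert 13 as right child of 12
Final tree (level order): [6, 3, 16, None, 4, 12, 46, None, None, 11, 13, 27, None, None, None, None, None, 26]


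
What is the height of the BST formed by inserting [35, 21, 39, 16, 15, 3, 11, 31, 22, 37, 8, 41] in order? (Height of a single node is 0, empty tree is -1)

Insertion order: [35, 21, 39, 16, 15, 3, 11, 31, 22, 37, 8, 41]
Tree (level-order array): [35, 21, 39, 16, 31, 37, 41, 15, None, 22, None, None, None, None, None, 3, None, None, None, None, 11, 8]
Compute height bottom-up (empty subtree = -1):
  height(8) = 1 + max(-1, -1) = 0
  height(11) = 1 + max(0, -1) = 1
  height(3) = 1 + max(-1, 1) = 2
  height(15) = 1 + max(2, -1) = 3
  height(16) = 1 + max(3, -1) = 4
  height(22) = 1 + max(-1, -1) = 0
  height(31) = 1 + max(0, -1) = 1
  height(21) = 1 + max(4, 1) = 5
  height(37) = 1 + max(-1, -1) = 0
  height(41) = 1 + max(-1, -1) = 0
  height(39) = 1 + max(0, 0) = 1
  height(35) = 1 + max(5, 1) = 6
Height = 6


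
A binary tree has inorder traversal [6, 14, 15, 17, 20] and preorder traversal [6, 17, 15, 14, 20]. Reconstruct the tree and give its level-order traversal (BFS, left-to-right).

Inorder:  [6, 14, 15, 17, 20]
Preorder: [6, 17, 15, 14, 20]
Algorithm: preorder visits root first, so consume preorder in order;
for each root, split the current inorder slice at that value into
left-subtree inorder and right-subtree inorder, then recurse.
Recursive splits:
  root=6; inorder splits into left=[], right=[14, 15, 17, 20]
  root=17; inorder splits into left=[14, 15], right=[20]
  root=15; inorder splits into left=[14], right=[]
  root=14; inorder splits into left=[], right=[]
  root=20; inorder splits into left=[], right=[]
Reconstructed level-order: [6, 17, 15, 20, 14]


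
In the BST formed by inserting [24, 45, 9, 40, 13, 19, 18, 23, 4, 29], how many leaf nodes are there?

Tree built from: [24, 45, 9, 40, 13, 19, 18, 23, 4, 29]
Tree (level-order array): [24, 9, 45, 4, 13, 40, None, None, None, None, 19, 29, None, 18, 23]
Rule: A leaf has 0 children.
Per-node child counts:
  node 24: 2 child(ren)
  node 9: 2 child(ren)
  node 4: 0 child(ren)
  node 13: 1 child(ren)
  node 19: 2 child(ren)
  node 18: 0 child(ren)
  node 23: 0 child(ren)
  node 45: 1 child(ren)
  node 40: 1 child(ren)
  node 29: 0 child(ren)
Matching nodes: [4, 18, 23, 29]
Count of leaf nodes: 4


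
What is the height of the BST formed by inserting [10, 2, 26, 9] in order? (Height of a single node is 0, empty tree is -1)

Insertion order: [10, 2, 26, 9]
Tree (level-order array): [10, 2, 26, None, 9]
Compute height bottom-up (empty subtree = -1):
  height(9) = 1 + max(-1, -1) = 0
  height(2) = 1 + max(-1, 0) = 1
  height(26) = 1 + max(-1, -1) = 0
  height(10) = 1 + max(1, 0) = 2
Height = 2


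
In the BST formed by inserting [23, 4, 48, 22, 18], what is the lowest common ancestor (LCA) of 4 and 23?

Tree insertion order: [23, 4, 48, 22, 18]
Tree (level-order array): [23, 4, 48, None, 22, None, None, 18]
In a BST, the LCA of p=4, q=23 is the first node v on the
root-to-leaf path with p <= v <= q (go left if both < v, right if both > v).
Walk from root:
  at 23: 4 <= 23 <= 23, this is the LCA
LCA = 23


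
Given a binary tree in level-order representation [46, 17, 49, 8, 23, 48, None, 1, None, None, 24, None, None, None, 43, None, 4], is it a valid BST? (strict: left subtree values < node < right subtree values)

Level-order array: [46, 17, 49, 8, 23, 48, None, 1, None, None, 24, None, None, None, 43, None, 4]
Validate using subtree bounds (lo, hi): at each node, require lo < value < hi,
then recurse left with hi=value and right with lo=value.
Preorder trace (stopping at first violation):
  at node 46 with bounds (-inf, +inf): OK
  at node 17 with bounds (-inf, 46): OK
  at node 8 with bounds (-inf, 17): OK
  at node 1 with bounds (-inf, 8): OK
  at node 43 with bounds (1, 8): VIOLATION
Node 43 violates its bound: not (1 < 43 < 8).
Result: Not a valid BST


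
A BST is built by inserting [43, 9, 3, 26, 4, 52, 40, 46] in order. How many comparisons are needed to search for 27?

Search path for 27: 43 -> 9 -> 26 -> 40
Found: False
Comparisons: 4


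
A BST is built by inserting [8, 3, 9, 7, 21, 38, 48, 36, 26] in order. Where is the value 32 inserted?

Starting tree (level order): [8, 3, 9, None, 7, None, 21, None, None, None, 38, 36, 48, 26]
Insertion path: 8 -> 9 -> 21 -> 38 -> 36 -> 26
Result: insert 32 as right child of 26
Final tree (level order): [8, 3, 9, None, 7, None, 21, None, None, None, 38, 36, 48, 26, None, None, None, None, 32]


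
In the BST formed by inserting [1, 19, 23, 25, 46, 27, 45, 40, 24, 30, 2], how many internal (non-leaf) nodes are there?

Tree built from: [1, 19, 23, 25, 46, 27, 45, 40, 24, 30, 2]
Tree (level-order array): [1, None, 19, 2, 23, None, None, None, 25, 24, 46, None, None, 27, None, None, 45, 40, None, 30]
Rule: An internal node has at least one child.
Per-node child counts:
  node 1: 1 child(ren)
  node 19: 2 child(ren)
  node 2: 0 child(ren)
  node 23: 1 child(ren)
  node 25: 2 child(ren)
  node 24: 0 child(ren)
  node 46: 1 child(ren)
  node 27: 1 child(ren)
  node 45: 1 child(ren)
  node 40: 1 child(ren)
  node 30: 0 child(ren)
Matching nodes: [1, 19, 23, 25, 46, 27, 45, 40]
Count of internal (non-leaf) nodes: 8


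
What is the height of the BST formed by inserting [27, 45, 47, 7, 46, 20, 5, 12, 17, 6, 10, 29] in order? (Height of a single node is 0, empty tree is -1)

Insertion order: [27, 45, 47, 7, 46, 20, 5, 12, 17, 6, 10, 29]
Tree (level-order array): [27, 7, 45, 5, 20, 29, 47, None, 6, 12, None, None, None, 46, None, None, None, 10, 17]
Compute height bottom-up (empty subtree = -1):
  height(6) = 1 + max(-1, -1) = 0
  height(5) = 1 + max(-1, 0) = 1
  height(10) = 1 + max(-1, -1) = 0
  height(17) = 1 + max(-1, -1) = 0
  height(12) = 1 + max(0, 0) = 1
  height(20) = 1 + max(1, -1) = 2
  height(7) = 1 + max(1, 2) = 3
  height(29) = 1 + max(-1, -1) = 0
  height(46) = 1 + max(-1, -1) = 0
  height(47) = 1 + max(0, -1) = 1
  height(45) = 1 + max(0, 1) = 2
  height(27) = 1 + max(3, 2) = 4
Height = 4


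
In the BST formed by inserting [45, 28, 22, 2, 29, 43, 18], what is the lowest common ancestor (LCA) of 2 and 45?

Tree insertion order: [45, 28, 22, 2, 29, 43, 18]
Tree (level-order array): [45, 28, None, 22, 29, 2, None, None, 43, None, 18]
In a BST, the LCA of p=2, q=45 is the first node v on the
root-to-leaf path with p <= v <= q (go left if both < v, right if both > v).
Walk from root:
  at 45: 2 <= 45 <= 45, this is the LCA
LCA = 45


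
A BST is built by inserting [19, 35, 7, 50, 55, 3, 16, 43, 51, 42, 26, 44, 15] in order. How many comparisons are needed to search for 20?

Search path for 20: 19 -> 35 -> 26
Found: False
Comparisons: 3


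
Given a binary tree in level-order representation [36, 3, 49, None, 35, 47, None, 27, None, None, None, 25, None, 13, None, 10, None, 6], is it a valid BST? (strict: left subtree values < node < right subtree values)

Level-order array: [36, 3, 49, None, 35, 47, None, 27, None, None, None, 25, None, 13, None, 10, None, 6]
Validate using subtree bounds (lo, hi): at each node, require lo < value < hi,
then recurse left with hi=value and right with lo=value.
Preorder trace (stopping at first violation):
  at node 36 with bounds (-inf, +inf): OK
  at node 3 with bounds (-inf, 36): OK
  at node 35 with bounds (3, 36): OK
  at node 27 with bounds (3, 35): OK
  at node 25 with bounds (3, 27): OK
  at node 13 with bounds (3, 25): OK
  at node 10 with bounds (3, 13): OK
  at node 6 with bounds (3, 10): OK
  at node 49 with bounds (36, +inf): OK
  at node 47 with bounds (36, 49): OK
No violation found at any node.
Result: Valid BST


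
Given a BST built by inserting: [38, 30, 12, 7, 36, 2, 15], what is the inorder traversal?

Tree insertion order: [38, 30, 12, 7, 36, 2, 15]
Tree (level-order array): [38, 30, None, 12, 36, 7, 15, None, None, 2]
Inorder traversal: [2, 7, 12, 15, 30, 36, 38]


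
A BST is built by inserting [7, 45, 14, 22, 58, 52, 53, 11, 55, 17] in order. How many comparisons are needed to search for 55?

Search path for 55: 7 -> 45 -> 58 -> 52 -> 53 -> 55
Found: True
Comparisons: 6


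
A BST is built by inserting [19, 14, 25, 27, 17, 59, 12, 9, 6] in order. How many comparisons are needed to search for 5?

Search path for 5: 19 -> 14 -> 12 -> 9 -> 6
Found: False
Comparisons: 5


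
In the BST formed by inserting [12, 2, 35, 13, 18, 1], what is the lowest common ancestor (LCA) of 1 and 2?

Tree insertion order: [12, 2, 35, 13, 18, 1]
Tree (level-order array): [12, 2, 35, 1, None, 13, None, None, None, None, 18]
In a BST, the LCA of p=1, q=2 is the first node v on the
root-to-leaf path with p <= v <= q (go left if both < v, right if both > v).
Walk from root:
  at 12: both 1 and 2 < 12, go left
  at 2: 1 <= 2 <= 2, this is the LCA
LCA = 2


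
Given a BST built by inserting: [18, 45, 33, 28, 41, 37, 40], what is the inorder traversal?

Tree insertion order: [18, 45, 33, 28, 41, 37, 40]
Tree (level-order array): [18, None, 45, 33, None, 28, 41, None, None, 37, None, None, 40]
Inorder traversal: [18, 28, 33, 37, 40, 41, 45]


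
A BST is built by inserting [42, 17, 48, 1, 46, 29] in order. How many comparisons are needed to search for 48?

Search path for 48: 42 -> 48
Found: True
Comparisons: 2


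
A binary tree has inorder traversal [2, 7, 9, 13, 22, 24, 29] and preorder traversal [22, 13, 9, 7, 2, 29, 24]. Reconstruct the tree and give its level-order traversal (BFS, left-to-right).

Inorder:  [2, 7, 9, 13, 22, 24, 29]
Preorder: [22, 13, 9, 7, 2, 29, 24]
Algorithm: preorder visits root first, so consume preorder in order;
for each root, split the current inorder slice at that value into
left-subtree inorder and right-subtree inorder, then recurse.
Recursive splits:
  root=22; inorder splits into left=[2, 7, 9, 13], right=[24, 29]
  root=13; inorder splits into left=[2, 7, 9], right=[]
  root=9; inorder splits into left=[2, 7], right=[]
  root=7; inorder splits into left=[2], right=[]
  root=2; inorder splits into left=[], right=[]
  root=29; inorder splits into left=[24], right=[]
  root=24; inorder splits into left=[], right=[]
Reconstructed level-order: [22, 13, 29, 9, 24, 7, 2]


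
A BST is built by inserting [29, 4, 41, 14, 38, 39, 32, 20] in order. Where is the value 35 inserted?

Starting tree (level order): [29, 4, 41, None, 14, 38, None, None, 20, 32, 39]
Insertion path: 29 -> 41 -> 38 -> 32
Result: insert 35 as right child of 32
Final tree (level order): [29, 4, 41, None, 14, 38, None, None, 20, 32, 39, None, None, None, 35]


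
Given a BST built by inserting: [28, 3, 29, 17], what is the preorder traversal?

Tree insertion order: [28, 3, 29, 17]
Tree (level-order array): [28, 3, 29, None, 17]
Preorder traversal: [28, 3, 17, 29]


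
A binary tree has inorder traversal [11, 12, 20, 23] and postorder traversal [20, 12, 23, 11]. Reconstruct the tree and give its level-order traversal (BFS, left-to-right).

Inorder:   [11, 12, 20, 23]
Postorder: [20, 12, 23, 11]
Algorithm: postorder visits root last, so walk postorder right-to-left;
each value is the root of the current inorder slice — split it at that
value, recurse on the right subtree first, then the left.
Recursive splits:
  root=11; inorder splits into left=[], right=[12, 20, 23]
  root=23; inorder splits into left=[12, 20], right=[]
  root=12; inorder splits into left=[], right=[20]
  root=20; inorder splits into left=[], right=[]
Reconstructed level-order: [11, 23, 12, 20]


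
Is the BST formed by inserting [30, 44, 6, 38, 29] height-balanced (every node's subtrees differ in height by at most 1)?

Tree (level-order array): [30, 6, 44, None, 29, 38]
Definition: a tree is height-balanced if, at every node, |h(left) - h(right)| <= 1 (empty subtree has height -1).
Bottom-up per-node check:
  node 29: h_left=-1, h_right=-1, diff=0 [OK], height=0
  node 6: h_left=-1, h_right=0, diff=1 [OK], height=1
  node 38: h_left=-1, h_right=-1, diff=0 [OK], height=0
  node 44: h_left=0, h_right=-1, diff=1 [OK], height=1
  node 30: h_left=1, h_right=1, diff=0 [OK], height=2
All nodes satisfy the balance condition.
Result: Balanced
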